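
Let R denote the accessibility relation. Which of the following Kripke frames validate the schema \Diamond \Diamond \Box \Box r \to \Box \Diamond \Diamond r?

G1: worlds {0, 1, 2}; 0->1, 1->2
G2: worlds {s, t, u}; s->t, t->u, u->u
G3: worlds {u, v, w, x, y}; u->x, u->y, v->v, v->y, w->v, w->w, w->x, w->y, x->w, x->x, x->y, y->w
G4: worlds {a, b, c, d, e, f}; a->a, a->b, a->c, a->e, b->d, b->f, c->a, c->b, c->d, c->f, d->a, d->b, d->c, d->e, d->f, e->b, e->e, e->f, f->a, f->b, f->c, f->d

G2, G3, G4

The schema corresponds to a generalized confluence (Geach) condition: \forall x \forall y \forall z ((x R^2 y \wedge xRz) \to \exists w (y R^2 w \wedge z R^2 w)).
G1: fails — 0R²2, 0R1 but no w with 2R²w and 1R²w.
G2: satisfies the condition.
G3: satisfies the condition.
G4: satisfies the condition.
Valid on: G2, G3, G4.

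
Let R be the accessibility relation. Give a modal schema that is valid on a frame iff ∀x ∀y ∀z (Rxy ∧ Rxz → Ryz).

A defining formula is ◇s → □◇s (the 5 axiom).
Suppose ◇s→□◇s is valid. Take Rxy, Rxz and set V(s)={y}. Then ◇s at x, so □◇s at x, so ◇s at z, so some w with Rzw has s; w=y, i.e. Rzy. By symmetry of the argument, Ryz.

◇s → □◇s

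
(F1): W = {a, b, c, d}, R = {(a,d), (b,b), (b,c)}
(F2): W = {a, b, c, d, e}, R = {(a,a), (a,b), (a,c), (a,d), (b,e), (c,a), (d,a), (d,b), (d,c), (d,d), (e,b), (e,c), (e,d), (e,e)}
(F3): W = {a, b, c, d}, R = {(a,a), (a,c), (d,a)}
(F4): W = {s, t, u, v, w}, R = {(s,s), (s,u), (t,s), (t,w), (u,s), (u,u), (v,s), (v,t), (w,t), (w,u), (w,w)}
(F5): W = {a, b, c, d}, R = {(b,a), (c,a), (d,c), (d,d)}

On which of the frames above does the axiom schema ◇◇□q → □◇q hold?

The schema corresponds to a generalized confluence (Geach) condition: ∀x ∀y ∀z ((xR²y ∧ xRz) → ∃w (yRw ∧ zRw)).
(F1): fails — bR²b, bRc but no w with bRw and cRw.
(F2): fails — aR²a, aRb but no w with aRw and bRw.
(F3): fails — aR²a, aRc but no w with aRw and cRw.
(F4): condition met.
(F5): fails — dR²a, dRc but no w with aRw and cRw.

(F4)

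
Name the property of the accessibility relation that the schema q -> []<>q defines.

symmetry

Suppose q→□◇q is valid. Take Rxy and set V(q)={x}. Then q at x, so □◇q at x, so ◇q at y, so some z with Ryz has q; z=x, i.e. Ryx.
The converse is a direct semantic check.
So the correspondent is symmetry.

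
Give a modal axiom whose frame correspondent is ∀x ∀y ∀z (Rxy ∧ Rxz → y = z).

This is partial functionality; the standard corresponding axiom is CD: ◇p → □p.

◇p → □p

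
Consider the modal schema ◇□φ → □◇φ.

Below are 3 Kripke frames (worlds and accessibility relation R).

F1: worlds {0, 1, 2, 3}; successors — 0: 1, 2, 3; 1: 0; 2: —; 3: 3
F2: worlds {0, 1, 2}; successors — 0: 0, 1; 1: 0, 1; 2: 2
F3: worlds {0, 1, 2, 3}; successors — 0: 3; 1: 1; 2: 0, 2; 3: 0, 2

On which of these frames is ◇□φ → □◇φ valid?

F2

The schema corresponds to convergence: ∀x ∀y ∀z (Rxy ∧ Rxz → ∃w (Ryw ∧ Rzw)).
F1: fails — R02 and R02 but 2 and 2 have no common successor.
F2: ✓.
F3: fails — R20 and R22 but 0 and 2 have no common successor.
Valid on: F2.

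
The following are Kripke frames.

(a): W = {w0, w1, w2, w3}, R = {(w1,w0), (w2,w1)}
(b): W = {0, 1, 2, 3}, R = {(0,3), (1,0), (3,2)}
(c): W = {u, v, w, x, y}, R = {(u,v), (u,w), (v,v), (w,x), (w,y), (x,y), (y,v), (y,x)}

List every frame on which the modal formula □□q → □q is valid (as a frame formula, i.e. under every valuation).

none

The schema corresponds to density: ∀x ∀y (Rxy → ∃z (Rxz ∧ Rzy)).
(a): fails — Rw1w0 but no z with Rw1z and Rzw0.
(b): fails — R10 but no z with R1z and Rz0.
(c): fails — Ryx but no z with Ryz and Rzx.
Valid on no frame.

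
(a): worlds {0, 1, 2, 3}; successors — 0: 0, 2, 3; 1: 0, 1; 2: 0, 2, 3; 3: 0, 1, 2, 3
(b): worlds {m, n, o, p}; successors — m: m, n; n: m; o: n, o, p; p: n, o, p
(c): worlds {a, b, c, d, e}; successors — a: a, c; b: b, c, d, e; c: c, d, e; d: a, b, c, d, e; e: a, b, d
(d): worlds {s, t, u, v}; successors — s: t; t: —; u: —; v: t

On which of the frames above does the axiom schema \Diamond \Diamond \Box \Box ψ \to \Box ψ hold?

This is the axiom for a generalized confluence (Geach) condition; its first-order frame correspondent is \forall x \forall y \forall z ((x R^2 y \wedge xRz) \to \exists w (y R^2 w \wedge z = w)).
(a): ✓.
(b): fails — oR²m, oRo but no w with mR²w and o=w.
(c): fails — bR²a, bRb but no w with aR²w and b=w.
(d): ✓.

(a), (d)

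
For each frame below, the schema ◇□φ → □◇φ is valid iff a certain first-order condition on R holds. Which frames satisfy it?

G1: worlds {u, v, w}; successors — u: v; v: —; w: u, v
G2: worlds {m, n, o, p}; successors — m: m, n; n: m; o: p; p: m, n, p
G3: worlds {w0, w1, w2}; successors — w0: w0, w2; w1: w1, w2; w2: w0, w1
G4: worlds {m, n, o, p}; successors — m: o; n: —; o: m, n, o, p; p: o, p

G2, G3

This is the axiom for convergence; its first-order frame correspondent is ∀x ∀y ∀z (Rxy ∧ Rxz → ∃w (Ryw ∧ Rzw)).
G1: fails — Ruv and Ruv but v and v have no common successor.
G2: holds.
G3: holds.
G4: fails — Rom and Ron but m and n have no common successor.
Valid on: G2, G3.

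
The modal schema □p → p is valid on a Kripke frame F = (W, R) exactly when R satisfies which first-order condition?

reflexivity: ∀x Rxx

This schema is the T axiom.
Its frame correspondent is reflexivity — ∀x Rxx.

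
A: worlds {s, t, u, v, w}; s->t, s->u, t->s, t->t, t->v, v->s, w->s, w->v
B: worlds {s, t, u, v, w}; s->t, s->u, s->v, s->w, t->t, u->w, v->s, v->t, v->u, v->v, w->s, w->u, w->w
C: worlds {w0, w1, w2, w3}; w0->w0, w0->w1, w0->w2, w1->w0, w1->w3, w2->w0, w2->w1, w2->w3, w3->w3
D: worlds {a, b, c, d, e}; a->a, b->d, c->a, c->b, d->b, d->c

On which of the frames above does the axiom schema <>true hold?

Frame correspondent (Sahlqvist): forall x exists y Rxy — i.e. seriality.
A: fails — world u has no successor.
B: condition met.
C: condition met.
D: fails — world e has no successor.
Valid on: B, C.

B, C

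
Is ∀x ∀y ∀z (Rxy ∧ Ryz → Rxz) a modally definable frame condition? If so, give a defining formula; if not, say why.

The condition is transitivity. A defining modal formula is □p → □□p.

Yes, by □p → □□p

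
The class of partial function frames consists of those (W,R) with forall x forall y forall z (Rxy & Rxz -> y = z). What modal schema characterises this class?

A defining formula is ◇ψ → □ψ (the CD axiom).

◇ψ → □ψ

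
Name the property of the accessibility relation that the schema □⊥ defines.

emptiness of R: ∀x ∀y ¬Rxy

This is the Ver axiom.
Its frame correspondent is emptiness of R — ∀x ∀y ¬Rxy.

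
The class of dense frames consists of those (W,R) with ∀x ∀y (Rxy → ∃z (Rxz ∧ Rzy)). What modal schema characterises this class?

□□q → □q

The condition is density. The C4 schema □□q → □q defines it.
Suppose □□q→□q is valid. Take Rxy and set V(q)={w : xR²w}. Then □□q at x, so □q at x, so q at y, i.e. ∃z(Rxz∧Rzy).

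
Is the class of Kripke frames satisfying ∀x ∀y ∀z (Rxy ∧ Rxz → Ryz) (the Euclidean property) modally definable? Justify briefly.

Yes — defined by ◇q → □◇q

Yes: it is the Euclidean property, defined by the 5 schema ◇q → □◇q.
Suppose ◇q→□◇q is valid. Take Rxy, Rxz and set V(q)={y}. Then ◇q at x, so □◇q at x, so ◇q at z, so some w with Rzw has q; w=y, i.e. Rzy. By symmetry of the argument, Ryz.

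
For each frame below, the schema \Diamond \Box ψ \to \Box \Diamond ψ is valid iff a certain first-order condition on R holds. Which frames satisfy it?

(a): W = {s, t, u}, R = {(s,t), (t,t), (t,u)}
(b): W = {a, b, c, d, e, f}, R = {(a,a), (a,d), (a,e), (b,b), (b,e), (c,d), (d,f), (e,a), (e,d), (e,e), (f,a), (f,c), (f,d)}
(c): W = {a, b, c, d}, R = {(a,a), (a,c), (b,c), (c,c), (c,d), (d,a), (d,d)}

(c)

The schema corresponds to convergence: \forall x \forall y \forall z (Rxy \wedge Rxz \to \exists w (Ryw \wedge Rzw)).
(a): fails — Rtt and Rtu but t and u have no common successor.
(b): fails — Rae and Rad but e and d have no common successor.
(c): satisfies the condition.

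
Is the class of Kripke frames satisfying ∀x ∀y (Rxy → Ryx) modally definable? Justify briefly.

Definable; q → □◇q defines it

Yes: it is symmetry, defined by the B schema q → □◇q.
Suppose q→□◇q is valid. Take Rxy and set V(q)={x}. Then q at x, so □◇q at x, so ◇q at y, so some z with Ryz has q; z=x, i.e. Ryx.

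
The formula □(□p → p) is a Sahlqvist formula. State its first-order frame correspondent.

Shift-reflexivity

Suppose □(□p→p) is valid. Take Rxy and set V(p)={w : Ryw}. Then at y, □p holds; since □(□p→p) at x, □p→p at y, so p at y, i.e. Ryy.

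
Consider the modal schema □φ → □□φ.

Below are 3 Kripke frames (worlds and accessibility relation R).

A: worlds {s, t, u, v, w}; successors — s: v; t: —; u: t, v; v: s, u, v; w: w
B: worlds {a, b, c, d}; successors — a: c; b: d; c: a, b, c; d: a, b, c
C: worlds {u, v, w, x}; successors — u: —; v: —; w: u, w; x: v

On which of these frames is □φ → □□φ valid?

C

This is the axiom for transitivity; its first-order frame correspondent is ∀x ∀y ∀z (Rxy ∧ Ryz → Rxz).
A: fails — Ruv and Rvu but not Ruu.
B: fails — Rcb and Rbd but not Rcd.
C: holds.
Valid on: C.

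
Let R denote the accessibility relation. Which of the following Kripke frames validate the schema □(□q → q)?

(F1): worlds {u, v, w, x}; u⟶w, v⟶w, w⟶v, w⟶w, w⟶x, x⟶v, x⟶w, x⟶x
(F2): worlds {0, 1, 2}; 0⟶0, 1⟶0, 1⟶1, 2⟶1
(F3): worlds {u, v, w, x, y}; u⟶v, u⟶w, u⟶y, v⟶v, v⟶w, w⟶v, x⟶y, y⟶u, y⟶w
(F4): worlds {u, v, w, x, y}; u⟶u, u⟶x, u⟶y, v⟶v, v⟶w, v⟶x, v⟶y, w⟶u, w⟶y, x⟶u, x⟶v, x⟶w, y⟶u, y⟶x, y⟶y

The schema corresponds to shift-reflexivity: ∀x ∀y (Rxy → Ryy).
(F1): fails — Rwv but not Rvv.
(F2): holds.
(F3): fails — Ruw but not Rww.
(F4): fails — Rxw but not Rww.
Valid on: (F2).

(F2)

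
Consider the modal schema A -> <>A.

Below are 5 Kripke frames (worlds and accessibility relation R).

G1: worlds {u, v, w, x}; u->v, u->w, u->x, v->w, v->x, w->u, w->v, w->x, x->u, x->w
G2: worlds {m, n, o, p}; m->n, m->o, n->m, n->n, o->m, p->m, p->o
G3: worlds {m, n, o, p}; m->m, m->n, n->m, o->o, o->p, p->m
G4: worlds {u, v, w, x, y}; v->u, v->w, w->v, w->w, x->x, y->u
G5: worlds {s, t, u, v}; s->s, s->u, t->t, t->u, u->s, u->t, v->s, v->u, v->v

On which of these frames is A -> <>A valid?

none

This is the axiom for reflexivity; its first-order frame correspondent is forall x Rxx.
G1: fails — world u does not see itself.
G2: fails — world m does not see itself.
G3: fails — world n does not see itself.
G4: fails — world u does not see itself.
G5: fails — world u does not see itself.
Valid on no frame.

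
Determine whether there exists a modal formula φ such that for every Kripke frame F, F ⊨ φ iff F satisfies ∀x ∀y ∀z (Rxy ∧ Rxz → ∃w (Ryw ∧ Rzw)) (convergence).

Yes — defined by ◇□p → □◇p

This is a Sahlqvist condition; the .2 axiom ◇□p → □◇p defines it.
Suppose ◇□p→□◇p is valid. Take Rxy, Rxz and set V(p)={w : Ryw}. Then □p at y so ◇□p at x, so □◇p at x, so ◇p at z, giving w with Rzw and Ryw.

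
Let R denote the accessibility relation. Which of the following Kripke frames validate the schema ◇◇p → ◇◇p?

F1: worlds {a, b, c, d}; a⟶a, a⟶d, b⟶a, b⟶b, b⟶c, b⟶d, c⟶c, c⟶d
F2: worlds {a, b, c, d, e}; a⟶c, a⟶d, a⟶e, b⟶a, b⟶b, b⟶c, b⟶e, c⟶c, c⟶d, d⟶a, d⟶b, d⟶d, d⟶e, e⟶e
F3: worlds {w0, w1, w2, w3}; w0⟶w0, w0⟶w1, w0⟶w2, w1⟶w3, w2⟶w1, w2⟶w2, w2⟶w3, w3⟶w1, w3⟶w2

F1, F2, F3

Frame correspondent (Sahlqvist): ∀x ∀y (xR²y → ∃w (y = w ∧ xR²w)) — i.e. a generalized confluence (Geach) condition.
F1: satisfies the condition.
F2: satisfies the condition.
F3: satisfies the condition.
Valid on: F1, F2, F3.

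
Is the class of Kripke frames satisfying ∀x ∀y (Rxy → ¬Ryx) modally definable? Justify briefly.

Any modally definable frame class is closed under surjective bounded morphisms.
The 3-cycle (worlds w0,w1,w2 with w0→w1→w2→w0) is asymmetric. Mapping every world to a single reflexive point • is a surjective bounded morphism, and the reflexive point is not asymmetric (R•• but asymmetry requires ¬R••).
So the class is not modally definable.

Not modally definable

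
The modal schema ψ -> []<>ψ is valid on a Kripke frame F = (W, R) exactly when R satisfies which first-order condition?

Suppose ψ→□◇ψ is valid. Take Rxy and set V(ψ)={x}. Then ψ at x, so □◇ψ at x, so ◇ψ at y, so some z with Ryz has ψ; z=x, i.e. Ryx.
Conversely, any frame satisfying forall x forall y (Rxy -> Ryx) validates the schema.
Frame condition: forall x forall y (Rxy -> Ryx).

Symmetry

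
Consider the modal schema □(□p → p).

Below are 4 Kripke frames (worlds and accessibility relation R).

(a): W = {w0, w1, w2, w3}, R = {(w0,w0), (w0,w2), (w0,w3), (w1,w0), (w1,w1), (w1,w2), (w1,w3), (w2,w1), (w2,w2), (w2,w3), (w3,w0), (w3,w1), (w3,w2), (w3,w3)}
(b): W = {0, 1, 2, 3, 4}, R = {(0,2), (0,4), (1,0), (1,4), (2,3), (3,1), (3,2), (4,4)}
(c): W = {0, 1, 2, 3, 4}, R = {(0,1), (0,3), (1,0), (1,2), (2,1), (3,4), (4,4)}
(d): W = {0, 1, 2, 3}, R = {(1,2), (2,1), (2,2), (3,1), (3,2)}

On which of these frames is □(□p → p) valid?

The schema corresponds to shift-reflexivity: ∀x ∀y (Rxy → Ryy).
(a): ✓.
(b): fails — R10 but not R00.
(c): fails — R10 but not R00.
(d): fails — R31 but not R11.

(a)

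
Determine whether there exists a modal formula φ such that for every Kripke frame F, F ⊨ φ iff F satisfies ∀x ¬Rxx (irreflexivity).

Any modally definable frame class is closed under surjective bounded morphisms.
The 3-cycle (worlds 0,1,2 with 0→1→2→0) is irreflexive, and the map sending every world to a single reflexive point • is a surjective bounded morphism (forth: every edge maps to (•,•); back: every world has a successor). So any modal formula valid on the 3-cycle is also valid on the reflexive point, which is not irreflexive.
Hence irreflexivity is not modally definable.

No — not modally definable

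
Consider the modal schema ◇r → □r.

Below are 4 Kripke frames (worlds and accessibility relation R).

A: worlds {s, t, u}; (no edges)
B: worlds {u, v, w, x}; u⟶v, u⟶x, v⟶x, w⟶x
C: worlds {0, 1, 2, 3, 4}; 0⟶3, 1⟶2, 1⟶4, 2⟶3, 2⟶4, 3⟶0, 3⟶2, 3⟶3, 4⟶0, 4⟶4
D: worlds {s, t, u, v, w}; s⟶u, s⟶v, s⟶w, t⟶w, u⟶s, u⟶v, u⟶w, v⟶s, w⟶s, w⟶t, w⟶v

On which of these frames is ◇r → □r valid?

A

The schema corresponds to partial functionality: ∀x ∀y ∀z (Rxy ∧ Rxz → y = z).
A: satisfies the condition.
B: fails — u sees both v and x.
C: fails — 1 sees both 2 and 4.
D: fails — s sees both u and v.
Valid on: A.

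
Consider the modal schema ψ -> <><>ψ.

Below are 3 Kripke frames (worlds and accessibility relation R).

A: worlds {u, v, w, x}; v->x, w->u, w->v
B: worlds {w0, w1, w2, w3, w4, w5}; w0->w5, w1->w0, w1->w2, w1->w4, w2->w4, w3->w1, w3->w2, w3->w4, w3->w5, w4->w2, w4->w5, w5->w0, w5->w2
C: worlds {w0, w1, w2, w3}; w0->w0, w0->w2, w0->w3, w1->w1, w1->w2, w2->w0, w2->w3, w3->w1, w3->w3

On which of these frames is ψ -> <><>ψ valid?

This is the axiom for a generalized confluence (Geach) condition; its first-order frame correspondent is forall x exists w (x = w & x R^2 w).
A: fails — at u but no t with u=t and uR²t.
B: fails — at w1 but no w with w1=w and w1R²w.
C: satisfies the condition.

C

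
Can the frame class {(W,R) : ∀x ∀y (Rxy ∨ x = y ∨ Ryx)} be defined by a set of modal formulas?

Not definable by any modal formula

If a class were modally definable it would be closed under disjoint unions (Goldblatt–Thomason).
Take 3 disjoint single-world reflexive frames: each is trivially connected, but their disjoint union has 3 worlds with no edge between distinct components, so it is not connected.
Hence connectedness of R is not modally definable.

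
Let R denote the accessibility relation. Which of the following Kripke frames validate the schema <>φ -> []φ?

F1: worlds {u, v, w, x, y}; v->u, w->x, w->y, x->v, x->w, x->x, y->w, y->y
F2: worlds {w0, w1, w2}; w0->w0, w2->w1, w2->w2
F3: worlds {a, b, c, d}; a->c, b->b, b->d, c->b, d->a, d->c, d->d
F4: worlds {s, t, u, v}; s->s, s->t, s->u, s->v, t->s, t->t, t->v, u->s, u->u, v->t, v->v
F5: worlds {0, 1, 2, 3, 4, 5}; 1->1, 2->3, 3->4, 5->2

F5

The schema corresponds to partial functionality: forall x forall y forall z (Rxy & Rxz -> y = z).
F1: fails — w sees both x and y.
F2: fails — w2 sees both w1 and w2.
F3: fails — b sees both b and d.
F4: fails — s sees both s and t.
F5: holds.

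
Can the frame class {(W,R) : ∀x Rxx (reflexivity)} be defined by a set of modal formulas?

Yes, by □r → r

This is a Sahlqvist condition; the T axiom □r → r defines it.
Suppose □r→r is valid. At any x set V(r)={w : Rxw}. Then □r holds at x, so r holds at x, i.e. Rxx.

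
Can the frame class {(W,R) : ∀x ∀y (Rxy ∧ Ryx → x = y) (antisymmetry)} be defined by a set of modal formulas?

Modal frame validity is preserved under surjective bounded morphisms.
The 6-cycle (worlds w0,w1,w2,w3,w4,w5 with w0→w1→w2→w3→w4→w5→w0) is antisymmetric. Sending even-indexed worlds to • and odd-indexed worlds to ∘ is a surjective bounded morphism onto the two-world frame with •↔∘, which is not antisymmetric.
Hence antisymmetry is not modally definable.

Not definable by any modal formula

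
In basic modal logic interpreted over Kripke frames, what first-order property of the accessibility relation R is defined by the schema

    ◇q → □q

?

Suppose ◇q→□q is valid. Take Rxy, Rxz and set V(q)={y}. Then ◇q at x, so □q at x, so q at z, i.e. z=y.

Partial functionality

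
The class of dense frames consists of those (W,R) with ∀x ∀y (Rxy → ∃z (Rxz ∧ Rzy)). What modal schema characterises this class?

This is density; the standard corresponding axiom is C4: □□q → □q.

□□q → □q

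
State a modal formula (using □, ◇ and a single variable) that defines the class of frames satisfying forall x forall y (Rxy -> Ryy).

This is shift-reflexivity; the standard corresponding axiom is T□: □(□s → s).
Suppose □(□s→s) is valid. Take Rxy and set V(s)={w : Ryw}. Then at y, □s holds; since □(□s→s) at x, □s→s at y, so s at y, i.e. Ryy.

□(□s → s)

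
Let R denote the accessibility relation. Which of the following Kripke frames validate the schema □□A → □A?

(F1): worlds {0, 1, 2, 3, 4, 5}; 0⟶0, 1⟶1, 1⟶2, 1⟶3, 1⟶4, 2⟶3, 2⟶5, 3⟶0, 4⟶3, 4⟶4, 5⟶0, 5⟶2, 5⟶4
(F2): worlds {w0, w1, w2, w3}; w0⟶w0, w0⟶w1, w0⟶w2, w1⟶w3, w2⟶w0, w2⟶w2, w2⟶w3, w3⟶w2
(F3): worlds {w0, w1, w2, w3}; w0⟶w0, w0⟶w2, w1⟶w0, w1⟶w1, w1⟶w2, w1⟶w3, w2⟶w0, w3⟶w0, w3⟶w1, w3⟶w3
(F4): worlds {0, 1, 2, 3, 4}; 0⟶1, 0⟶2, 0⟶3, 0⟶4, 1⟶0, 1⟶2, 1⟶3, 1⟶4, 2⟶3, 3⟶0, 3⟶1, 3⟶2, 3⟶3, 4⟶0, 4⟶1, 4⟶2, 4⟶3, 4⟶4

The schema corresponds to density: ∀x ∀y (Rxy → ∃z (Rxz ∧ Rzy)).
(F1): fails — R23 but no z with R2z and Rz3.
(F2): fails — Rw1w3 but no z with Rw1z and Rzw3.
(F3): condition met.
(F4): condition met.
Valid on: (F3), (F4).

(F3), (F4)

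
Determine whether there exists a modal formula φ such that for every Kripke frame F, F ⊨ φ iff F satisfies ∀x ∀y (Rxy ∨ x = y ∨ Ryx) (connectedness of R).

Modal frame validity is preserved under disjoint unions.
Take 4 disjoint single-world reflexive frames: each is trivially connected, but their disjoint union has 4 worlds with no edge between distinct components, so it is not connected.
So no modal formula (or set of formulas) defines exactly the connected frames.

Not modally definable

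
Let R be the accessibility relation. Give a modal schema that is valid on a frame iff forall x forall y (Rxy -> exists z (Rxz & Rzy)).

□□ψ → □ψ

A defining formula is □□ψ → □ψ (the C4 axiom).
Suppose □□ψ→□ψ is valid. Take Rxy and set V(ψ)={w : xR²w}. Then □□ψ at x, so □ψ at x, so ψ at y, i.e. ∃z(Rxz∧Rzy).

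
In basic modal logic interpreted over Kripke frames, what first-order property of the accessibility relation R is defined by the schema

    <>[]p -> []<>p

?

Convergence

Suppose ◇□p→□◇p is valid. Take Rxy, Rxz and set V(p)={w : Ryw}. Then □p at y so ◇□p at x, so □◇p at x, so ◇p at z, giving w with Rzw and Ryw.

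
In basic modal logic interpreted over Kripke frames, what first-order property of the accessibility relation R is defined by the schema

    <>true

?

seriality: forall x exists y Rxy

◇⊤ holds at w iff w has a successor, so frame-validity of ◇⊤ is exactly seriality. Equivalently via □A → ◇A:
Suppose □A→◇A is valid. At any x set V(A)=W. Then □A at x, so ◇A at x, so x has a successor.
The converse is a direct semantic check.
So the correspondent is seriality.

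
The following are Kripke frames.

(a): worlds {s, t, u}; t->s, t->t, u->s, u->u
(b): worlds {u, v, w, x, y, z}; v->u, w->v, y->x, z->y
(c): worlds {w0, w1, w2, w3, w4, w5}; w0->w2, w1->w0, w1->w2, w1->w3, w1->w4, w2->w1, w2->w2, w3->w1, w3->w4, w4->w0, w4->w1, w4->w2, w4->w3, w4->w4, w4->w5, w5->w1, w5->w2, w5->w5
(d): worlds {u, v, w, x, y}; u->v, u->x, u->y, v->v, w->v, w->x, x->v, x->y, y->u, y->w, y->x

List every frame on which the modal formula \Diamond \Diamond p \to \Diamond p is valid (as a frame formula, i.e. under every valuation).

This is the axiom for transitivity; its first-order frame correspondent is \forall x \forall y \forall z (Rxy \wedge Ryz \to Rxz).
(a): holds.
(b): fails — Rzy and Ryx but not Rzx.
(c): fails — Rw1w2 and Rw2w1 but not Rw1w1.
(d): fails — Ryx and Rxy but not Ryy.
Valid on: (a).

(a)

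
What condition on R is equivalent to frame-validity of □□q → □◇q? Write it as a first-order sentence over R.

∀x ∀z (xRz → ∃w (xR²w ∧ zRw))

This is a Sahlqvist (Geach-type) schema ◇^0□^2q → □^1◇^1q.
First-order correspondent: ∀x ∀z (xRz → ∃w (xR²w ∧ zRw)).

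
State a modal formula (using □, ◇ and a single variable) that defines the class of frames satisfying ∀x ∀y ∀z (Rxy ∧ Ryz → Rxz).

A defining formula is □r → □□r (the 4 axiom).
Suppose □r→□□r is valid. Take Rxy, Ryz and set V(r)={w : Rxw}. Then □r at x, so □□r at x, so □r at y, so r at z, i.e. Rxz.

□r → □□r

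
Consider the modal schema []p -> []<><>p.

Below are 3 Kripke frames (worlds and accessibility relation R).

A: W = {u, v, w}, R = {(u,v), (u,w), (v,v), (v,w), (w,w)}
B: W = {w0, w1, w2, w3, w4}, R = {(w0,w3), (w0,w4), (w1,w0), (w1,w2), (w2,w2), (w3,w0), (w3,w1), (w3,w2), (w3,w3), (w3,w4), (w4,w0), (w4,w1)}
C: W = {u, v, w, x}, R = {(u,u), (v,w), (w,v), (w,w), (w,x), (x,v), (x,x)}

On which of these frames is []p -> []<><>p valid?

A, C

The schema corresponds to a generalized confluence (Geach) condition: forall x forall z (xRz -> exists w (xRw & z R^2 w)).
A: satisfies the condition.
B: fails — w4Rw1 but no w with w4Rw and w1R²w.
C: satisfies the condition.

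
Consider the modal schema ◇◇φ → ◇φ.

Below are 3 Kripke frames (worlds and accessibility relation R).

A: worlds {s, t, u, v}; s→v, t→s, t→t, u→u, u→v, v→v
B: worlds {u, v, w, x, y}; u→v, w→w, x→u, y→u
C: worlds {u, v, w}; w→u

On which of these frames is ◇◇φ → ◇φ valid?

Frame correspondent (Sahlqvist): ∀x ∀y ∀z (Rxy ∧ Ryz → Rxz) — i.e. transitivity.
A: fails — Rts and Rsv but not Rtv.
B: fails — Ryu and Ruv but not Ryv.
C: ✓.
Valid on: C.

C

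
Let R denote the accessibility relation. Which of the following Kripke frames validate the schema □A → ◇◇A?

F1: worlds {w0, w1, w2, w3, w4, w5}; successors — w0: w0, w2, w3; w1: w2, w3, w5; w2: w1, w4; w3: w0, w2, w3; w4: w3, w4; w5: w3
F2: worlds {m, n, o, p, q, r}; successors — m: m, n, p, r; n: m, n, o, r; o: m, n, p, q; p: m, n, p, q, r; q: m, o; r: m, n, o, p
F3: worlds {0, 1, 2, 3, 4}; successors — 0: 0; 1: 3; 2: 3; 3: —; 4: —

This is the axiom for a generalized confluence (Geach) condition; its first-order frame correspondent is ∀x ∃w (xRw ∧ xR²w).
F1: satisfies the condition.
F2: satisfies the condition.
F3: fails — at 1 but no w with 1Rw and 1R²w.
Valid on: F1, F2.

F1, F2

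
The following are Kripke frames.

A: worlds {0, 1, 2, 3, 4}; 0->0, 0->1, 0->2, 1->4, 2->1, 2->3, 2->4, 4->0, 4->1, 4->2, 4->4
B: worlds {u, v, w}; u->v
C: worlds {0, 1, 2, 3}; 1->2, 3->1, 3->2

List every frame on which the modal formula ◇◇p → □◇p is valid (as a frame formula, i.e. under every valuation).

The schema corresponds to a generalized confluence (Geach) condition: ∀x ∀y ∀z ((xR²y ∧ xRz) → ∃w (y = w ∧ zRw)).
A: fails — 0R²0, 0R1 but no w with 0=w and 1Rw.
B: ✓.
C: fails — 3R²2, 3R2 but no w with 2=w and 2Rw.
Valid on: B.

B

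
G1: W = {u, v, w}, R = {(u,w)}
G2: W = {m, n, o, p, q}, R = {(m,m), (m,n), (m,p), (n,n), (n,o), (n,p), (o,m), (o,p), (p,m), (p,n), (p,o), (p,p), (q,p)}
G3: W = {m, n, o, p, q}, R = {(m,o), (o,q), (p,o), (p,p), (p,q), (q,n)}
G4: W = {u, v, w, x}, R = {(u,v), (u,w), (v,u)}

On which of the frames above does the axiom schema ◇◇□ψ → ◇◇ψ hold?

G1, G2

The schema corresponds to a generalized confluence (Geach) condition: ∀x ∀y (xR²y → ∃w (yRw ∧ xR²w)).
G1: condition met.
G2: condition met.
G3: fails — mR²q but no w with qRw and mR²w.
G4: fails — uR²u but no t with uRt and uR²t.
Valid on: G1, G2.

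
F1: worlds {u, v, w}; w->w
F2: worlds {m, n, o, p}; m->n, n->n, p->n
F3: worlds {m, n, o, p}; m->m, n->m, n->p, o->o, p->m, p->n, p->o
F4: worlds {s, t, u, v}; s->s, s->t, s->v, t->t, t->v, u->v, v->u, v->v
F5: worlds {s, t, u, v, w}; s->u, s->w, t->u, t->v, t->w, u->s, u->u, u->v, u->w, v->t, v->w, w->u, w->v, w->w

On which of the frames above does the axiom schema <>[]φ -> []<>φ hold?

Frame correspondent (Sahlqvist): forall x forall y forall z (Rxy & Rxz -> exists w (Ryw & Rzw)) — i.e. convergence.
F1: ✓.
F2: ✓.
F3: fails — Rpm and Rpo but m and o have no common successor.
F4: ✓.
F5: ✓.
Valid on: F1, F2, F4, F5.

F1, F2, F4, F5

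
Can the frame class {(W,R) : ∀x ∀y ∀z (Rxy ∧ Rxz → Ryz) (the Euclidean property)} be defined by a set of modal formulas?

This is a Sahlqvist condition; the 5 axiom ◇r → □◇r defines it.

Yes, by ◇r → □◇r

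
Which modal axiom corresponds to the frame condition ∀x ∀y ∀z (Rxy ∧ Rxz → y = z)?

◇s → □s

This is partial functionality; the standard corresponding axiom is CD: ◇s → □s.
Suppose ◇s→□s is valid. Take Rxy, Rxz and set V(s)={y}. Then ◇s at x, so □s at x, so s at z, i.e. z=y.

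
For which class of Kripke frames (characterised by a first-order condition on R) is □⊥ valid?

This is the Ver axiom.
It corresponds to emptiness of R: ∀x ∀y ¬Rxy.

Emptiness of R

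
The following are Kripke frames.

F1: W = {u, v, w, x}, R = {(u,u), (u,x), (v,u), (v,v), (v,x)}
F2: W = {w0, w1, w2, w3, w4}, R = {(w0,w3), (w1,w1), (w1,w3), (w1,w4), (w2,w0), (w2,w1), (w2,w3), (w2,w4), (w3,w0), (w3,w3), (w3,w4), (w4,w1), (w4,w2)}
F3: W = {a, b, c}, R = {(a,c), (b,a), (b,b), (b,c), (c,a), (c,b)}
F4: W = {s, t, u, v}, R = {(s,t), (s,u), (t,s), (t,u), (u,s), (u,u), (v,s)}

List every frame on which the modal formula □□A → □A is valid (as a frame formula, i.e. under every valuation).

The schema corresponds to density: ∀x ∀y (Rxy → ∃z (Rxz ∧ Rzy)).
F1: ✓.
F2: fails — Rw4w2 but no z with Rw4z and Rzw2.
F3: fails — Rac but no z with Raz and Rzc.
F4: fails — Rvs but no z with Rvz and Rzs.
Valid on: F1.

F1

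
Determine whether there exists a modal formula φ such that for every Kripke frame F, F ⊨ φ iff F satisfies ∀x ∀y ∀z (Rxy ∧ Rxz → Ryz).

Yes, by ◇p → □◇p

Yes: it is the Euclidean property, defined by the 5 schema ◇p → □◇p.
Suppose ◇p→□◇p is valid. Take Rxy, Rxz and set V(p)={y}. Then ◇p at x, so □◇p at x, so ◇p at z, so some w with Rzw has p; w=y, i.e. Rzy. By symmetry of the argument, Ryz.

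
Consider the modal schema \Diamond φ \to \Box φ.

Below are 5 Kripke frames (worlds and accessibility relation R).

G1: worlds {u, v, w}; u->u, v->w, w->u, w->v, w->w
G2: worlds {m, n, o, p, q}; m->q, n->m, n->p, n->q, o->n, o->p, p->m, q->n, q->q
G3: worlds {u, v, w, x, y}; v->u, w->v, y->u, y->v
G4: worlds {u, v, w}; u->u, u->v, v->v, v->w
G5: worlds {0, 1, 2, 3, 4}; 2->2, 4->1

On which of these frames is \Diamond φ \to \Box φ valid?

G5

Frame correspondent (Sahlqvist): \forall x \forall y \forall z (Rxy \wedge Rxz \to y = z) — i.e. partial functionality.
G1: fails — w sees both u and v.
G2: fails — n sees both m and p.
G3: fails — y sees both u and v.
G4: fails — u sees both u and v.
G5: condition met.
Valid on: G5.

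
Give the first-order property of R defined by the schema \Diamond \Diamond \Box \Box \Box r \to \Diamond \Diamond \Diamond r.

\forall x \forall y (x R^2 y \to \exists w (y R^3 w \wedge x R^3 w))

This is a Sahlqvist (Geach-type) schema ◇^2□^3r → □^0◇^3r.
Minimal-valuation argument: fix x; take any y with xR^2y and any z with xR^0z. Set V(r) to the set of worlds R-reachable from y in exactly 3 steps. Then □^3r holds at y, so the antecedent holds at x; validity forces ◇^3r at z, giving a w with zR^3w and yR^3w.
First-order correspondent: \forall x \forall y (x R^2 y \to \exists w (y R^3 w \wedge x R^3 w)).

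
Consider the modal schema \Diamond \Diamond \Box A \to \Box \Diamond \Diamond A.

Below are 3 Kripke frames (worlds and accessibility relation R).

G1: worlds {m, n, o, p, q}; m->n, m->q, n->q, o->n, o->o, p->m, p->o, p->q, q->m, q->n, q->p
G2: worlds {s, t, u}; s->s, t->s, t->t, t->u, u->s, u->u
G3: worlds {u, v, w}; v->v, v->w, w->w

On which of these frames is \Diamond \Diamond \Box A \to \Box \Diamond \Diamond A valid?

This is the axiom for a generalized confluence (Geach) condition; its first-order frame correspondent is \forall x \forall y \forall z ((x R^2 y \wedge xRz) \to \exists w (yRw \wedge z R^2 w)).
G1: fails — mR²n, mRn but no w with nRw and nR²w.
G2: ✓.
G3: ✓.

G2, G3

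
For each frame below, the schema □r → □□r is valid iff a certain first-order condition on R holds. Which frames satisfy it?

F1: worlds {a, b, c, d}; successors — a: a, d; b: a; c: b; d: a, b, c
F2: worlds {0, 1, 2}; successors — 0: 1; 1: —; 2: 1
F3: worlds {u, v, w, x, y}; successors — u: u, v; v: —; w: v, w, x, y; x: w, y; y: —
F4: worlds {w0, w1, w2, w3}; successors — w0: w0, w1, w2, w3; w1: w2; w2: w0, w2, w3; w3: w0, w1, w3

F2

Frame correspondent (Sahlqvist): ∀x ∀y ∀z (Rxy ∧ Ryz → Rxz) — i.e. transitivity.
F1: fails — Rba and Rad but not Rbd.
F2: condition met.
F3: fails — Rxw and Rwx but not Rxx.
F4: fails — Rw1w2 and Rw2w0 but not Rw1w0.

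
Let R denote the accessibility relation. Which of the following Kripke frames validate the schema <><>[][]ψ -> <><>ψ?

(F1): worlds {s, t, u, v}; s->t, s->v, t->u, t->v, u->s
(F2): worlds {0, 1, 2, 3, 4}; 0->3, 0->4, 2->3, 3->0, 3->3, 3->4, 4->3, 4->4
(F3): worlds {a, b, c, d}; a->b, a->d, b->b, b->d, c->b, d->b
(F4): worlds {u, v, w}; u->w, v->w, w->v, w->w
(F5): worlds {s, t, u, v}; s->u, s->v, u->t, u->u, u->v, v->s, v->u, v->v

(F2), (F3), (F4)

Frame correspondent (Sahlqvist): forall x forall y (x R^2 y -> exists w (y R^2 w & x R^2 w)) — i.e. a generalized confluence (Geach) condition.
(F1): fails — sR²v but no w with vR²w and sR²w.
(F2): ✓.
(F3): ✓.
(F4): ✓.
(F5): fails — sR²t but no w with tR²w and sR²w.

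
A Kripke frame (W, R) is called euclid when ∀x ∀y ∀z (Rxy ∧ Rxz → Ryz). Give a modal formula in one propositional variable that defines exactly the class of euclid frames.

◇s → □◇s

A defining formula is ◇s → □◇s (the 5 axiom).
Suppose ◇s→□◇s is valid. Take Rxy, Rxz and set V(s)={y}. Then ◇s at x, so □◇s at x, so ◇s at z, so some w with Rzw has s; w=y, i.e. Rzy. By symmetry of the argument, Ryz.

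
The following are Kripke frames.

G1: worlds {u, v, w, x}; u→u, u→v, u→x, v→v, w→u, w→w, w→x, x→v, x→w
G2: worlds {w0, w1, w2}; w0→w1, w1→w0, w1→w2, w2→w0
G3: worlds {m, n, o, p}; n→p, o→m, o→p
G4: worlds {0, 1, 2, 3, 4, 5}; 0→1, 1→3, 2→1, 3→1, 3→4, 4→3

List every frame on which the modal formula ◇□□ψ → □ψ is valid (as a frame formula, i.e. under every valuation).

G4

This is the axiom for a generalized confluence (Geach) condition; its first-order frame correspondent is ∀x ∀y ∀z ((xRy ∧ xRz) → ∃w (yR²w ∧ z = w)).
G1: fails — uRv, uRu but no t with vR²t and u=t.
G2: fails — w1Rw2, w1Rw0 but no w with w2R²w and w0=w.
G3: fails — nRp, nRp but no w with pR²w and p=w.
G4: condition met.
Valid on: G4.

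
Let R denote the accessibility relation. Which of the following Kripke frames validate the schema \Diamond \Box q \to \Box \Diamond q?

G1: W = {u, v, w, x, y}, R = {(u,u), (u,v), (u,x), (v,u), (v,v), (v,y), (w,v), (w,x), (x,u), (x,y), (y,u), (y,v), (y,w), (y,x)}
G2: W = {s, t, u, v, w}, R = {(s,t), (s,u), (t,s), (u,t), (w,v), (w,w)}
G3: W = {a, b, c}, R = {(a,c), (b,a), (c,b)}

The schema corresponds to convergence: \forall x \forall y \forall z (Rxy \wedge Rxz \to \exists w (Ryw \wedge Rzw)).
G1: fails — Ryx and Ryw but x and w have no common successor.
G2: fails — Rsu and Rst but u and t have no common successor.
G3: ✓.

G3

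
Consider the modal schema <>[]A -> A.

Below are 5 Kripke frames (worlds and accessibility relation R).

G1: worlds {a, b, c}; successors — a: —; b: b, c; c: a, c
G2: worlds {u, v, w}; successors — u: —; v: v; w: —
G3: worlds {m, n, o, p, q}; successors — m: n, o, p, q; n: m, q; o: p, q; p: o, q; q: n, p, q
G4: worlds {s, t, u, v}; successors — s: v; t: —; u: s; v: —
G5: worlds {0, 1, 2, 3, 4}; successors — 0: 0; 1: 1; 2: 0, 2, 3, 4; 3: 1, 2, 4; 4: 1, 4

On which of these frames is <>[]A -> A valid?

The schema corresponds to a generalized confluence (Geach) condition: forall x forall y (xRy -> exists w (yRw & x = w)).
G1: fails — bRc but no w with cRw and b=w.
G2: ✓.
G3: fails — mRo but no w with oRw and m=w.
G4: fails — sRv but no w with vRw and s=w.
G5: fails — 2R0 but no w with 0Rw and 2=w.

G2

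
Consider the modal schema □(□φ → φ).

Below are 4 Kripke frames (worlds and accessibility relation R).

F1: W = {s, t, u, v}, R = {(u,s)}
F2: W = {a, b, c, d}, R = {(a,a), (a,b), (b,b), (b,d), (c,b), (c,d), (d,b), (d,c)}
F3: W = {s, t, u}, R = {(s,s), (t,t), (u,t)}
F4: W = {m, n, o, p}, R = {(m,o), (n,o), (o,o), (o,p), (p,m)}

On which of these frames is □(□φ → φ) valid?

F3

Frame correspondent (Sahlqvist): ∀x ∀y (Rxy → Ryy) — i.e. shift-reflexivity.
F1: fails — Rus but not Rss.
F2: fails — Rcd but not Rdd.
F3: holds.
F4: fails — Rop but not Rpp.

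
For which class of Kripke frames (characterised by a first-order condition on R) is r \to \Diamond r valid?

reflexivity: \forall x Rxx

This schema is equivalent to the T axiom □r → r.
It corresponds to reflexivity: \forall x Rxx.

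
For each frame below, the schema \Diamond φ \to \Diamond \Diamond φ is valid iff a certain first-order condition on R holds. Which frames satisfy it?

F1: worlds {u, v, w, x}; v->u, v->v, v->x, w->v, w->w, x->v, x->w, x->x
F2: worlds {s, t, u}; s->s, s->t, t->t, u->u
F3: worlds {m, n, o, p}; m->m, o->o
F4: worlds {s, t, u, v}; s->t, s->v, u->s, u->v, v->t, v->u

F1, F2, F3

This is the axiom for a generalized confluence (Geach) condition; its first-order frame correspondent is \forall x \forall y (xRy \to \exists w (y = w \wedge x R^2 w)).
F1: holds.
F2: holds.
F3: holds.
F4: fails — sRv but no w with v=w and sR²w.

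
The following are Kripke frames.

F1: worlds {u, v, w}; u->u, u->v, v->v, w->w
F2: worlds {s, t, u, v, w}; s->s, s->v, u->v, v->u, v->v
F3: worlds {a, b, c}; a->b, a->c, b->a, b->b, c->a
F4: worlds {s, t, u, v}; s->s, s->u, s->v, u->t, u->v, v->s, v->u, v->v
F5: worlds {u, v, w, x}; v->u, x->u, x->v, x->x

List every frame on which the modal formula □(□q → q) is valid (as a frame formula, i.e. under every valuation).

F1

This is the axiom for shift-reflexivity; its first-order frame correspondent is ∀x ∀y (Rxy → Ryy).
F1: satisfies the condition.
F2: fails — Rvu but not Ruu.
F3: fails — Rba but not Raa.
F4: fails — Rut but not Rtt.
F5: fails — Rvu but not Ruu.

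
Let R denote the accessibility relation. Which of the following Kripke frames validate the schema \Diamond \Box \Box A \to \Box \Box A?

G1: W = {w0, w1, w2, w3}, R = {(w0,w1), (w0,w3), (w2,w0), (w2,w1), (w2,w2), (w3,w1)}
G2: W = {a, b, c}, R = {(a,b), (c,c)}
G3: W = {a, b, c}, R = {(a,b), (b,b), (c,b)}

This is the axiom for a generalized confluence (Geach) condition; its first-order frame correspondent is \forall x \forall y \forall z ((xRy \wedge x R^2 z) \to \exists w (y R^2 w \wedge z = w)).
G1: fails — w0Rw1, w0R²w1 but no w with w1R²w and w1=w.
G2: holds.
G3: holds.
Valid on: G2, G3.

G2, G3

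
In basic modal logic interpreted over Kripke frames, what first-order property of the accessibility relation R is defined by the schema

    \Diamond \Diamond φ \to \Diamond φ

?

transitivity: \forall x \forall y \forall z (Rxy \wedge Ryz \to Rxz)

This is frame-equivalent to □φ → □□φ (substitute ¬φ for φ and contrapose).
Suppose □φ→□□φ is valid. Take Rxy, Ryz and set V(φ)={w : Rxw}. Then □φ at x, so □□φ at x, so □φ at y, so φ at z, i.e. Rxz.
The converse is a direct semantic check.
Frame condition: \forall x \forall y \forall z (Rxy \wedge Ryz \to Rxz).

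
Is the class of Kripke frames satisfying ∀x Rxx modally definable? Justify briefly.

Definable; □r → r defines it

Yes: it is reflexivity, defined by the T schema □r → r.
Suppose □r→r is valid. At any x set V(r)={w : Rxw}. Then □r holds at x, so r holds at x, i.e. Rxx.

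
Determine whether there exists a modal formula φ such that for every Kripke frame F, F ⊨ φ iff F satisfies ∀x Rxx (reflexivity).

Definable; □q → q defines it

This is a Sahlqvist condition; the T axiom □q → q defines it.
Suppose □q→q is valid. At any x set V(q)={w : Rxw}. Then □q holds at x, so q holds at x, i.e. Rxx.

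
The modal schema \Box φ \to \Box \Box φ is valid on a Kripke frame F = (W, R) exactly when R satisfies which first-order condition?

Suppose □φ→□□φ is valid. Take Rxy, Ryz and set V(φ)={w : Rxw}. Then □φ at x, so □□φ at x, so □φ at y, so φ at z, i.e. Rxz.

transitivity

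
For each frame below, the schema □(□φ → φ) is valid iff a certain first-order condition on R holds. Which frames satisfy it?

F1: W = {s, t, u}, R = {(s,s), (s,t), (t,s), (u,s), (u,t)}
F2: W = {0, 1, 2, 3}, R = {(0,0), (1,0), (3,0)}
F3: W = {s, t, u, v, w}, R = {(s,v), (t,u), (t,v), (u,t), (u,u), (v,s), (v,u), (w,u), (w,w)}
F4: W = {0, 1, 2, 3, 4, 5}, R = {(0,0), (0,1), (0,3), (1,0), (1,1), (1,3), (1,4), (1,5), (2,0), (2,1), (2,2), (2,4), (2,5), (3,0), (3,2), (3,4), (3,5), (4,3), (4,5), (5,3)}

The schema corresponds to shift-reflexivity: ∀x ∀y (Rxy → Ryy).
F1: fails — Rut but not Rtt.
F2: satisfies the condition.
F3: fails — Rtv but not Rvv.
F4: fails — R34 but not R44.

F2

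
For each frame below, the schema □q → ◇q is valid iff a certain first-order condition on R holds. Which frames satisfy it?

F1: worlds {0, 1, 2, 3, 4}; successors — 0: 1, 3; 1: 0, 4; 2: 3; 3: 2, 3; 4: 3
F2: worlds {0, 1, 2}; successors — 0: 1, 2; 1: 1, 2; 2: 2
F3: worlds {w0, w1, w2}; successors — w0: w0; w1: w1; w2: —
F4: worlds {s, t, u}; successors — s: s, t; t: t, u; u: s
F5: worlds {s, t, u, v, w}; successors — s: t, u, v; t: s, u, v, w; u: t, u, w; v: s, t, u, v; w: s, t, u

The schema corresponds to seriality: ∀x ∃y Rxy.
F1: ✓.
F2: ✓.
F3: fails — world w2 has no successor.
F4: ✓.
F5: ✓.

F1, F2, F4, F5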